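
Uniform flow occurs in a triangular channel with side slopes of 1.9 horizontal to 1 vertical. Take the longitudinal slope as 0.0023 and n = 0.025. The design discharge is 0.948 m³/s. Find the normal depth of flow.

Manning's equation rearranged: A R^(2/3) = nQ / (1·√S) = 0.025 × 0.948 / (√0.0023) = 0.4942.
Trying y = 0.841 m: A R^(2/3) = 0.6952 — over.
Trying y = 0.74 m: A R^(2/3) = 0.4943 — matches.

y_n = 0.74 m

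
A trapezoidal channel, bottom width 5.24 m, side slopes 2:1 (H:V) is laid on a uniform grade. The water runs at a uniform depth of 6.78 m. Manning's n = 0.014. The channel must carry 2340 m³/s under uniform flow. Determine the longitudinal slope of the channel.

S = 0.012

With bottom width b = 5.24 m and side slope z = 2: A = (b + zy)y = (5.24 + 2×6.78)×6.78 = 127.5 m²; P = b + 2y√(1+z²) = 5.24 + 2×6.78×2.236 = 35.56 m.
Hydraulic radius R = A/P = 127.5/35.56 = 3.584 m.
From Manning's equation, S = [nQ / (1 A R^(2/3))]² = [0.014 × 2340 / (1 × 127.5 × 3.584^(2/3))]² = 0.012.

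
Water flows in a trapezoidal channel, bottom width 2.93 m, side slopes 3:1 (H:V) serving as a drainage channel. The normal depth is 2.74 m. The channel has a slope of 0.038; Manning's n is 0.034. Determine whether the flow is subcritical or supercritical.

With bottom width b = 2.93 m and side slope z = 3: A = (b + zy)y = (2.93 + 3×2.74)×2.74 = 30.55 m²; P = b + 2y√(1+z²) = 2.93 + 2×2.74×3.162 = 20.26 m.
Hydraulic radius R = A/P = 30.55/20.26 = 1.508 m.
V = (1/n) R^(2/3) √S = (1/0.034) × 1.508^(2/3) × √0.038 = 7.54 m/s. Hydraulic depth D_h = A/T = 30.55/19.37 = 1.577 m.
Froude number Fr = V/√(g·D_h) = 7.54/√(9.81×1.577) = 1.92, which is greater than 1, so the flow is supercritical.

supercritical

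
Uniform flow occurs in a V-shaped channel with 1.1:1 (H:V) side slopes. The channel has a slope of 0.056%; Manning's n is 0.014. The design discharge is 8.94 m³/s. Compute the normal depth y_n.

y_n = 2.31 m

Manning's equation rearranged: A R^(2/3) = nQ / (1·√S) = 0.014 × 8.94 / (√0.00056) = 5.289.
Trying y = 1.83 m: A R^(2/3) = 2.84 — too small.
Trying y = 2.31 m: A R^(2/3) = 5.286 — close enough.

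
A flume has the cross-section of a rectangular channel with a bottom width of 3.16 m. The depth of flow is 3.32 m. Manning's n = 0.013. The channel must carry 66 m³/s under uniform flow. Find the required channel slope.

S = 0.00611

Flow area A = b·y = 3.16 × 3.32 = 10.49 m². Wetted perimeter P = b + 2y = 3.16 + 2×3.32 = 9.8 m.
Hydraulic radius R = A/P = 10.49/9.8 = 1.071 m.
From Manning's equation, S = [nQ / (1 A R^(2/3))]² = [0.013 × 66 / (1 × 10.49 × 1.071^(2/3))]² = 0.00611.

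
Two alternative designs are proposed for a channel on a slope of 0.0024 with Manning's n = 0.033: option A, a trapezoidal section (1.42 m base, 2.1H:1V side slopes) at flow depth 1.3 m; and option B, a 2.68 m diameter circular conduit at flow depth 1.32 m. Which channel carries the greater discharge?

Channel A: With bottom width b = 1.42 m and side slope z = 2.1: A = (b + zy)y = (1.42 + 2.1×1.3)×1.3 = 5.395 m²; P = b + 2y√(1+z²) = 1.42 + 2×1.3×2.326 = 7.467 m. Hydraulic radius R = A/P = 5.395/7.467 = 0.7225 m. Q_A = (1/0.033)·5.395·0.7225^(2/3)·√0.0024 = 6.449 m³/s.
Channel B: For a circular section of diameter D = 2.68 m at depth y = 1.32 m, the central angle is θ = 2 arccos(1 − 2y/D) = 3.112 rad. Then A = (D²/8)(θ − sin θ) = 2.767 m² and P = Dθ/2 = 4.17 m. Hydraulic radius R = A/P = 2.767/4.17 = 0.6636 m. Q_B = (1/0.033)·2.767·0.6636^(2/3)·√0.0024 = 3.125 m³/s.
Q_A = 6.449 m³/s vs Q_B = 3.125 m³/s, so channel A carries more.

channel A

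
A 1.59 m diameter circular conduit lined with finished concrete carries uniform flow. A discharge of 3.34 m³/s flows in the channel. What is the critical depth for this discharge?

At critical depth, Q² T / (g A³) = 1, i.e. A³/T = Q²/g = 3.34²/9.81 = 1.137.
Trying y = 1.15 m: A³/T = 2.557 — high.
Trying y = 0.934 m: A³/T = 1.139 — ≈ 1.137.

y_c = 0.934 m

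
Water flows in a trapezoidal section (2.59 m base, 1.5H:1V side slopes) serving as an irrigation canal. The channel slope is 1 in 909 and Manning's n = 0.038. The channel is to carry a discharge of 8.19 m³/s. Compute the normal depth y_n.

y_n = 1.76 m

Manning's equation rearranged: A R^(2/3) = nQ / (1·√S) = 0.038 × 8.19 / (√0.0011) = 9.383.
Try y = 1.41 m: A R^(2/3) = 6.02 — short.
Try y = 1.76 m: A R^(2/3) = 9.389 — close enough.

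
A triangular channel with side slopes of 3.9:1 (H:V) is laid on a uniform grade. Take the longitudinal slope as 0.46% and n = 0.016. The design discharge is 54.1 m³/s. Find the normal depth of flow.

y_n = 1.87 m

Manning's equation rearranged: A R^(2/3) = nQ / (1·√S) = 0.016 × 54.1 / (√0.0046) = 12.76.
Try y = 2.23 m: A R^(2/3) = 20.42 — high.
Try y = 1.3 m: A R^(2/3) = 4.842 — low.
Try y = 1.87 m: A R^(2/3) = 12.77 — close enough.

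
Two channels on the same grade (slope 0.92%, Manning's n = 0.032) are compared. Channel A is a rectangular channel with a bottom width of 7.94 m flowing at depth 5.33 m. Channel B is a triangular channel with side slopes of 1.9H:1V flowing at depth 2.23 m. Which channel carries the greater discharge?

channel A

Channel A: Flow area A = b·y = 7.94 × 5.33 = 42.32 m². Wetted perimeter P = b + 2y = 7.94 + 2×5.33 = 18.6 m. Hydraulic radius R = A/P = 42.32/18.6 = 2.275 m. Q_A = (1/0.032)·42.32·2.275^(2/3)·√0.0092 = 219.4 m³/s.
Channel B: For a triangular section with side slope z = 1.9: A = zy² = 1.9×2.23² = 9.449 m²; P = 2y√(1+z²) = 2×2.23×2.147 = 9.576 m. Hydraulic radius R = A/P = 9.449/9.576 = 0.9867 m. Q_B = (1/0.032)·9.449·0.9867^(2/3)·√0.0092 = 28.07 m³/s.
Q_A = 219.4 m³/s vs Q_B = 28.07 m³/s, so channel A carries more.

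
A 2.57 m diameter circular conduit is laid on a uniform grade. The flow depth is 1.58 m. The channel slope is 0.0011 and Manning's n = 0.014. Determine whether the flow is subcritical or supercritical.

subcritical

For a circular section of diameter D = 2.57 m at depth y = 1.58 m, the central angle is θ = 2 arccos(1 − 2y/D) = 3.605 rad. Then A = (D²/8)(θ − sin θ) = 3.345 m² and P = Dθ/2 = 4.632 m.
Hydraulic radius R = A/P = 3.345/4.632 = 0.7221 m.
V = (1/n) R^(2/3) √S = (1/0.014) × 0.7221^(2/3) × √0.0011 = 1.907 m/s. Hydraulic depth D_h = A/T = 3.345/2.501 = 1.337 m.
Froude number Fr = V/√(g·D_h) = 1.907/√(9.81×1.337) = 0.526, which is less than 1, so the flow is subcritical.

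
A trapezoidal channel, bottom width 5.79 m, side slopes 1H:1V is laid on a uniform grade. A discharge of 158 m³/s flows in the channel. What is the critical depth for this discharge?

At critical depth, Q² T / (g A³) = 1, i.e. A³/T = Q²/g = 158²/9.81 = 2545.
At y = 3.89 m: A³/T = 3935 — high.
At y = 2.46 m: A³/T = 780.5 — low.
At y = 3.45 m: A³/T = 2553 — close enough.

y_c = 3.45 m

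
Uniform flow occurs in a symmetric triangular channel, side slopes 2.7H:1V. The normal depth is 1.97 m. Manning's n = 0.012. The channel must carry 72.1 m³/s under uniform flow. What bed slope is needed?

S = 0.00758

For a triangular section with side slope z = 2.7: A = zy² = 2.7×1.97² = 10.48 m²; P = 2y√(1+z²) = 2×1.97×2.879 = 11.34 m.
Hydraulic radius R = A/P = 10.48/11.34 = 0.9237 m.
From Manning's equation, S = [nQ / (1 A R^(2/3))]² = [0.012 × 72.1 / (1 × 10.48 × 0.9237^(2/3))]² = 0.00758.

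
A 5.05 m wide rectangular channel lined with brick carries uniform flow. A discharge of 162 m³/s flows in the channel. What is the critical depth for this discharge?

y_c = 4.72 m

For a rectangular channel, critical depth y_c = (q²/g)^(1/3) where q = Q/b = 162/5.05 = 32.08 m²/s.
So y_c = (32.08²/9.81)^(1/3) = 4.72 m.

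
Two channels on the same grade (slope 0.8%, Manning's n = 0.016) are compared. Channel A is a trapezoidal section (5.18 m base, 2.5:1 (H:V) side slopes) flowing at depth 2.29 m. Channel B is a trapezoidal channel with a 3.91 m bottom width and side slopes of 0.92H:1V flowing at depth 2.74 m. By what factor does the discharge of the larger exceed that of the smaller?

1.34

Channel A: With bottom width b = 5.18 m and side slope z = 2.5: A = (b + zy)y = (5.18 + 2.5×2.29)×2.29 = 24.97 m²; P = b + 2y√(1+z²) = 5.18 + 2×2.29×2.693 = 17.51 m. Hydraulic radius R = A/P = 24.97/17.51 = 1.426 m. Q_A = (1/0.016)·24.97·1.426^(2/3)·√0.008 = 176.9 m³/s.
Channel B: With bottom width b = 3.91 m and side slope z = 0.92: A = (b + zy)y = (3.91 + 0.92×2.74)×2.74 = 17.62 m²; P = b + 2y√(1+z²) = 3.91 + 2×2.74×1.359 = 11.36 m. Hydraulic radius R = A/P = 17.62/11.36 = 1.552 m. Q_B = (1/0.016)·17.62·1.552^(2/3)·√0.008 = 132 m³/s.
The larger discharge is 176.9 m³/s and the smaller is 132 m³/s; the ratio is 1.34.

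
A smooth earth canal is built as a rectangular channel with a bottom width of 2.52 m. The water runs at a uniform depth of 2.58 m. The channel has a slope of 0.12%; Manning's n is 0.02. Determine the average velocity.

Flow area A = b·y = 2.52 × 2.58 = 6.502 m². Wetted perimeter P = b + 2y = 2.52 + 2×2.58 = 7.68 m.
Hydraulic radius R = A/P = 6.502/7.68 = 0.8466 m.
From Manning's equation, V = (1/n) R^(2/3) S^(1/2) = (1/0.02) × 0.8466^(2/3) × 0.0012^(1/2) = 1.55 m/s.

V = 1.55 m/s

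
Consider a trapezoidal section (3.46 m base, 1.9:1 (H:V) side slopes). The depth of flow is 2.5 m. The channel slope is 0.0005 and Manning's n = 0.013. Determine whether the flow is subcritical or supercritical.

subcritical

With bottom width b = 3.46 m and side slope z = 1.9: A = (b + zy)y = (3.46 + 1.9×2.5)×2.5 = 20.53 m²; P = b + 2y√(1+z²) = 3.46 + 2×2.5×2.147 = 14.2 m.
Hydraulic radius R = A/P = 20.53/14.2 = 1.446 m.
V = (1/n) R^(2/3) √S = (1/0.013) × 1.446^(2/3) × √0.0005 = 2.199 m/s. Hydraulic depth D_h = A/T = 20.53/12.96 = 1.584 m.
Froude number Fr = V/√(g·D_h) = 2.199/√(9.81×1.584) = 0.558, which is less than 1, so the flow is subcritical.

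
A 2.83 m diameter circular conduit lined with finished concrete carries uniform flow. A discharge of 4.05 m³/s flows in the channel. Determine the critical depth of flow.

y_c = 0.867 m

At critical depth, Q² T / (g A³) = 1, i.e. A³/T = Q²/g = 4.05²/9.81 = 1.672.
Trying y = 0.659 m: A³/T = 0.5752 — low.
Trying y = 1.08 m: A³/T = 3.904 — high.
Trying y = 0.867 m: A³/T = 1.672 — ≈ 1.672.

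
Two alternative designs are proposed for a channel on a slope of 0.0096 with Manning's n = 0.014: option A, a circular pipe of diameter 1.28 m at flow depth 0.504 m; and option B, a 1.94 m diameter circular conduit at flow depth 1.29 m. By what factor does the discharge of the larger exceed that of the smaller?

Channel A: For a circular section of diameter D = 1.28 m at depth y = 0.504 m, the central angle is θ = 2 arccos(1 − 2y/D) = 2.713 rad. Then A = (D²/8)(θ − sin θ) = 0.4706 m² and P = Dθ/2 = 1.737 m. Hydraulic radius R = A/P = 0.4706/1.737 = 0.271 m. Q_A = (1/0.014)·0.4706·0.271^(2/3)·√0.0096 = 1.379 m³/s.
Channel B: For a circular section of diameter D = 1.94 m at depth y = 1.29 m, the central angle is θ = 2 arccos(1 − 2y/D) = 3.814 rad. Then A = (D²/8)(θ − sin θ) = 2.087 m² and P = Dθ/2 = 3.7 m. Hydraulic radius R = A/P = 2.087/3.7 = 0.5642 m. Q_B = (1/0.014)·2.087·0.5642^(2/3)·√0.0096 = 9.974 m³/s.
The larger discharge is 9.974 m³/s and the smaller is 1.379 m³/s; the ratio is 7.23.

7.23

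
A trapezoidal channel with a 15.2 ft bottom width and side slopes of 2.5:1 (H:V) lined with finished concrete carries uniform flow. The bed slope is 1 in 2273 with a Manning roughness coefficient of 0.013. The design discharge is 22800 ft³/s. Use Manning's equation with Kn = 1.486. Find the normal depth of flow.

Manning's equation rearranged: A R^(2/3) = nQ / (1.486·√S) = 0.013 × 22800 / (1.486 × √0.0004399) = 9510.
Trying y = 29.8 ft: A R^(2/3) = 16410 — high.
Trying y = 17.1 ft: A R^(2/3) = 4362 — low.
Trying y = 23.8 ft: A R^(2/3) = 9525 — matches.

y_n = 23.8 ft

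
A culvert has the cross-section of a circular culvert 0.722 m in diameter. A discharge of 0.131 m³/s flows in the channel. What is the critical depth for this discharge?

At critical depth, Q² T / (g A³) = 1, i.e. A³/T = Q²/g = 0.131²/9.81 = 0.001749.
Trying y = 0.184 m: A³/T = 0.0008838 — too small.
Trying y = 0.258 m: A³/T = 0.003276 — too large.
Trying y = 0.219 m: A³/T = 0.001739 — ≈ 0.001749.

y_c = 0.219 m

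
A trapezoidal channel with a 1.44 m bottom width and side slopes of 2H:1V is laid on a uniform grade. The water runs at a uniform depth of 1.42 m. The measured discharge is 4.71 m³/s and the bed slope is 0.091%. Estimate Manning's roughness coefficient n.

With bottom width b = 1.44 m and side slope z = 2: A = (b + zy)y = (1.44 + 2×1.42)×1.42 = 6.078 m²; P = b + 2y√(1+z²) = 1.44 + 2×1.42×2.236 = 7.79 m.
Hydraulic radius R = A/P = 6.078/7.79 = 0.7801 m.
Rearranging Manning's equation: n = (1/Q) A R^(2/3) S^(1/2) = (1/4.71) × 6.078 × 0.7801^(2/3) × √0.00091 = 0.033.

n = 0.033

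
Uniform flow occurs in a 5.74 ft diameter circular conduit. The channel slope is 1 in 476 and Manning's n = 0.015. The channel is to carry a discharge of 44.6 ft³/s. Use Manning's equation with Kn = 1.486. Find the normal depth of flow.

Manning's equation rearranged: A R^(2/3) = nQ / (1.486·√S) = 0.015 × 44.6 / (1.486 × √0.002101) = 9.822.
Try y = 1.78 ft: A R^(2/3) = 6.873 — low.
Try y = 2.6 ft: A R^(2/3) = 13.87 — high.
Try y = 2.15 ft: A R^(2/3) = 9.828 — matches.

y_n = 2.15 ft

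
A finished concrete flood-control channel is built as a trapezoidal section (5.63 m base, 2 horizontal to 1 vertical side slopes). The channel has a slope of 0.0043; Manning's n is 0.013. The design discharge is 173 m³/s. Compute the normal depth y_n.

Manning's equation rearranged: A R^(2/3) = nQ / (1·√S) = 0.013 × 173 / (√0.0043) = 34.3.
Try y = 2.69 m: A R^(2/3) = 41.81 — over.
Try y = 1.76 m: A R^(2/3) = 18.11 — short.
Try y = 2.44 m: A R^(2/3) = 34.35 — ≈ 34.3.

y_n = 2.44 m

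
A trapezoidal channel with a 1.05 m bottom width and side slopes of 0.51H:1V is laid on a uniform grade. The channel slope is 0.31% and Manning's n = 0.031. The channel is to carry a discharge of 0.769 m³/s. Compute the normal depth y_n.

Manning's equation rearranged: A R^(2/3) = nQ / (1·√S) = 0.031 × 0.769 / (√0.0031) = 0.4282.
Try y = 0.737 m: A R^(2/3) = 0.5596 — high.
Try y = 0.496 m: A R^(2/3) = 0.2888 — low.
Try y = 0.629 m: A R^(2/3) = 0.4284 — matches.

y_n = 0.629 m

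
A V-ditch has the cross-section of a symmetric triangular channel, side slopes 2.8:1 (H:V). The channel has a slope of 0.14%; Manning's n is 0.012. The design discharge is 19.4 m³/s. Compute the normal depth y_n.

Manning's equation rearranged: A R^(2/3) = nQ / (1·√S) = 0.012 × 19.4 / (√0.0014) = 6.222.
At y = 1.15 m: A R^(2/3) = 2.46 — too small.
At y = 1.86 m: A R^(2/3) = 8.867 — too large.
At y = 1.63 m: A R^(2/3) = 6.236 — matches.

y_n = 1.63 m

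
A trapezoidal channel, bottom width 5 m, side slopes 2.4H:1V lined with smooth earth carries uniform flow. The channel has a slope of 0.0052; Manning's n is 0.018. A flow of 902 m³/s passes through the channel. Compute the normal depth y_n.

y_n = 5.7 m

Manning's equation rearranged: A R^(2/3) = nQ / (1·√S) = 0.018 × 902 / (√0.0052) = 225.2.
Trying y = 4.57 m: A R^(2/3) = 135.7 — short.
Trying y = 5.7 m: A R^(2/3) = 225.1 — ≈ 225.2.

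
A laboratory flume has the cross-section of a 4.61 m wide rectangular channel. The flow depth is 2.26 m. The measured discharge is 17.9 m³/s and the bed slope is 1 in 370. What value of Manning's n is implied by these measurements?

Flow area A = b·y = 4.61 × 2.26 = 10.42 m². Wetted perimeter P = b + 2y = 4.61 + 2×2.26 = 9.13 m.
Hydraulic radius R = A/P = 10.42/9.13 = 1.141 m.
Rearranging Manning's equation: n = (1/Q) A R^(2/3) S^(1/2) = (1/17.9) × 10.42 × 1.141^(2/3) × √0.002703 = 0.033.

n = 0.033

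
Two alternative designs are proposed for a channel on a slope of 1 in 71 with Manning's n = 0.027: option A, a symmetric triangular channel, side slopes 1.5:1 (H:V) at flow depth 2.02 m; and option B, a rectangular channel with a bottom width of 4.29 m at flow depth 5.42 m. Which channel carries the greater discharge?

Channel A: For a triangular section with side slope z = 1.5: A = zy² = 1.5×2.02² = 6.121 m²; P = 2y√(1+z²) = 2×2.02×1.803 = 7.283 m. Hydraulic radius R = A/P = 6.121/7.283 = 0.8404 m. Q_A = (1/0.027)·6.121·0.8404^(2/3)·√0.01408 = 23.96 m³/s.
Channel B: Flow area A = b·y = 4.29 × 5.42 = 23.25 m². Wetted perimeter P = b + 2y = 4.29 + 2×5.42 = 15.13 m. Hydraulic radius R = A/P = 23.25/15.13 = 1.537 m. Q_B = (1/0.027)·23.25·1.537^(2/3)·√0.01408 = 136.1 m³/s.
Q_A = 23.96 m³/s vs Q_B = 136.1 m³/s, so channel B carries more.

channel B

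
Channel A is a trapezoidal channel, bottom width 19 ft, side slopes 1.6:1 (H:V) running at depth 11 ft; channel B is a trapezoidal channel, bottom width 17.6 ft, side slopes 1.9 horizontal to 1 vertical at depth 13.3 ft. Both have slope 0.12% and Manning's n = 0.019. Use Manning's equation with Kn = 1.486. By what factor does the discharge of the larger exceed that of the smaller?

1.55

Channel A: With bottom width b = 19 ft and side slope z = 1.6: A = (b + zy)y = (19 + 1.6×11)×11 = 402.6 ft²; P = b + 2y√(1+z²) = 19 + 2×11×1.887 = 60.51 ft. Hydraulic radius R = A/P = 402.6/60.51 = 6.653 ft. Q_A = (1.486/0.019)·402.6·6.653^(2/3)·√0.0012 = 3859 ft³/s.
Channel B: With bottom width b = 17.6 ft and side slope z = 1.9: A = (b + zy)y = (17.6 + 1.9×13.3)×13.3 = 570.2 ft²; P = b + 2y√(1+z²) = 17.6 + 2×13.3×2.147 = 74.71 ft. Hydraulic radius R = A/P = 570.2/74.71 = 7.632 ft. Q_B = (1.486/0.019)·570.2·7.632^(2/3)·√0.0012 = 5988 ft³/s.
The larger discharge is 5988 ft³/s and the smaller is 3859 ft³/s; the ratio is 1.55.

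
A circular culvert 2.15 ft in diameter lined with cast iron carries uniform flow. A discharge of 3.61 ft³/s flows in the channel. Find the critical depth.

At critical depth, Q² T / (g A³) = 1, i.e. A³/T = Q²/g = 3.61²/32.2 = 0.4047.
Trying y = 0.756 ft: A³/T = 0.7208 — too large.
Trying y = 0.574 ft: A³/T = 0.248 — too small.
Trying y = 0.651 ft: A³/T = 0.4043 — ≈ 0.4047.

y_c = 0.651 ft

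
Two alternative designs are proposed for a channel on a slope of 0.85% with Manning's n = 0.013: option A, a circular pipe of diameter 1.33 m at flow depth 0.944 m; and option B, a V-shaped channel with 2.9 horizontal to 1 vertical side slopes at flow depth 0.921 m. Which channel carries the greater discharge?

channel B

Channel A: For a circular section of diameter D = 1.33 m at depth y = 0.944 m, the central angle is θ = 2 arccos(1 − 2y/D) = 4.007 rad. Then A = (D²/8)(θ − sin θ) = 1.055 m² and P = Dθ/2 = 2.665 m. Hydraulic radius R = A/P = 1.055/2.665 = 0.3957 m. Q_A = (1/0.013)·1.055·0.3957^(2/3)·√0.0085 = 4.031 m³/s.
Channel B: For a triangular section with side slope z = 2.9: A = zy² = 2.9×0.921² = 2.46 m²; P = 2y√(1+z²) = 2×0.921×3.068 = 5.65 m. Hydraulic radius R = A/P = 2.46/5.65 = 0.4353 m. Q_B = (1/0.013)·2.46·0.4353^(2/3)·√0.0085 = 10.02 m³/s.
Q_A = 4.031 m³/s vs Q_B = 10.02 m³/s, so channel B carries more.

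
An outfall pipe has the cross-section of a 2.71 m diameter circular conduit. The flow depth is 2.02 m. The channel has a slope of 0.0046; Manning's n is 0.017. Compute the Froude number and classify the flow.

For a circular section of diameter D = 2.71 m at depth y = 2.02 m, the central angle is θ = 2 arccos(1 − 2y/D) = 4.168 rad. Then A = (D²/8)(θ − sin θ) = 4.611 m² and P = Dθ/2 = 5.647 m.
Hydraulic radius R = A/P = 4.611/5.647 = 0.8165 m.
V = (1/n) R^(2/3) √S = (1/0.017) × 0.8165^(2/3) × √0.0046 = 3.485 m/s. Hydraulic depth D_h = A/T = 4.611/2.361 = 1.953 m.
Froude number Fr = V/√(g·D_h) = 3.485/√(9.81×1.953) = 0.796, which is less than 1, so the flow is subcritical.

subcritical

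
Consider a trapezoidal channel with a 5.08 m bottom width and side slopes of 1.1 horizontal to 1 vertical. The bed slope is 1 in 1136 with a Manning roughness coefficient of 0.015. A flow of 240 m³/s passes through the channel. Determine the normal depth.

Manning's equation rearranged: A R^(2/3) = nQ / (1·√S) = 0.015 × 240 / (√0.0008803) = 121.3.
Try y = 3.99 m: A R^(2/3) = 64.49 — low.
Try y = 6.38 m: A R^(2/3) = 167.9 — high.
Try y = 5.46 m: A R^(2/3) = 121.4 — ≈ 121.3.

y_n = 5.46 m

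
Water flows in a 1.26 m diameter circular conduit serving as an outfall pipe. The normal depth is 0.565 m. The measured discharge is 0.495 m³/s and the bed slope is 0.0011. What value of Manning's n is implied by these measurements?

For a circular section of diameter D = 1.26 m at depth y = 0.565 m, the central angle is θ = 2 arccos(1 − 2y/D) = 2.935 rad. Then A = (D²/8)(θ − sin θ) = 0.5417 m² and P = Dθ/2 = 1.849 m.
Hydraulic radius R = A/P = 0.5417/1.849 = 0.293 m.
Rearranging Manning's equation: n = (1/Q) A R^(2/3) S^(1/2) = (1/0.495) × 0.5417 × 0.293^(2/3) × √0.0011 = 0.016.

n = 0.016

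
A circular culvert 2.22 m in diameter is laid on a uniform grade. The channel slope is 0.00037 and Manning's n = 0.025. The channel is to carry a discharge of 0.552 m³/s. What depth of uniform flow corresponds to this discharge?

Manning's equation rearranged: A R^(2/3) = nQ / (1·√S) = 0.025 × 0.552 / (√0.00037) = 0.7174.
At y = 0.938 m: A R^(2/3) = 0.973 — too large.
At y = 0.705 m: A R^(2/3) = 0.5713 — too small.
At y = 0.795 m: A R^(2/3) = 0.7176 — matches.

y_n = 0.795 m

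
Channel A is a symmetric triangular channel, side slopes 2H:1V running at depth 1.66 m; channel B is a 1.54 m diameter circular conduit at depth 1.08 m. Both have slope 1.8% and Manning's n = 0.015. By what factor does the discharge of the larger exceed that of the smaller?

5.46

Channel A: For a triangular section with side slope z = 2: A = zy² = 2×1.66² = 5.511 m²; P = 2y√(1+z²) = 2×1.66×2.236 = 7.424 m. Hydraulic radius R = A/P = 5.511/7.424 = 0.7424 m. Q_A = (1/0.015)·5.511·0.7424^(2/3)·√0.018 = 40.41 m³/s.
Channel B: For a circular section of diameter D = 1.54 m at depth y = 1.08 m, the central angle is θ = 2 arccos(1 − 2y/D) = 3.97 rad. Then A = (D²/8)(θ − sin θ) = 1.395 m² and P = Dθ/2 = 3.057 m. Hydraulic radius R = A/P = 1.395/3.057 = 0.4565 m. Q_B = (1/0.015)·1.395·0.4565^(2/3)·√0.018 = 7.4 m³/s.
The larger discharge is 40.41 m³/s and the smaller is 7.4 m³/s; the ratio is 5.46.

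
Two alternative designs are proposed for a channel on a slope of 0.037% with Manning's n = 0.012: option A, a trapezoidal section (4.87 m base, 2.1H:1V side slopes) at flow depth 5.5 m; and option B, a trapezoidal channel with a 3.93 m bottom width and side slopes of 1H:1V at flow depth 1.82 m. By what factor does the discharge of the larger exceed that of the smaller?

16.2

Channel A: With bottom width b = 4.87 m and side slope z = 2.1: A = (b + zy)y = (4.87 + 2.1×5.5)×5.5 = 90.31 m²; P = b + 2y√(1+z²) = 4.87 + 2×5.5×2.326 = 30.46 m. Hydraulic radius R = A/P = 90.31/30.46 = 2.965 m. Q_A = (1/0.012)·90.31·2.965^(2/3)·√0.00037 = 298.8 m³/s.
Channel B: With bottom width b = 3.93 m and side slope z = 1: A = (b + zy)y = (3.93 + 1×1.82)×1.82 = 10.46 m²; P = b + 2y√(1+z²) = 3.93 + 2×1.82×1.414 = 9.078 m. Hydraulic radius R = A/P = 10.46/9.078 = 1.153 m. Q_B = (1/0.012)·10.46·1.153^(2/3)·√0.00037 = 18.44 m³/s.
The larger discharge is 298.8 m³/s and the smaller is 18.44 m³/s; the ratio is 16.2.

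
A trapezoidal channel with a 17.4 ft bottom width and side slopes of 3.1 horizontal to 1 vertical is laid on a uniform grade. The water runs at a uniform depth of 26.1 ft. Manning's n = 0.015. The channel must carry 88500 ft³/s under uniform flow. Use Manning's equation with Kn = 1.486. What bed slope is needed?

With bottom width b = 17.4 ft and side slope z = 3.1: A = (b + zy)y = (17.4 + 3.1×26.1)×26.1 = 2566 ft²; P = b + 2y√(1+z²) = 17.4 + 2×26.1×3.257 = 187.4 ft.
Hydraulic radius R = A/P = 2566/187.4 = 13.69 ft.
From Manning's equation, S = [nQ / (1.486 A R^(2/3))]² = [0.015 × 88500 / (1.486 × 2566 × 13.69^(2/3))]² = 0.0037.

S = 0.0037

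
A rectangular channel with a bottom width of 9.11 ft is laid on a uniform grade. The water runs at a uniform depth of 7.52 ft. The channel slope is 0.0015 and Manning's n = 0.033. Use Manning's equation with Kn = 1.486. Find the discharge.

Flow area A = b·y = 9.11 × 7.52 = 68.51 ft². Wetted perimeter P = b + 2y = 9.11 + 2×7.52 = 24.15 ft.
Hydraulic radius R = A/P = 68.51/24.15 = 2.837 ft.
Manning's equation: Q = (1.486/n) A R^(2/3) S^(1/2) = (1.486/0.033) × 68.51 × 2.837^(2/3) × 0.0015^(1/2) = 239 ft³/s.

Q = 239 ft³/s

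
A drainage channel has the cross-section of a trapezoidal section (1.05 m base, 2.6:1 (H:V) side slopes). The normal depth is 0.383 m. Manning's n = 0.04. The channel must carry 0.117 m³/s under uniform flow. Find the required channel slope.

S = 0.000231

With bottom width b = 1.05 m and side slope z = 2.6: A = (b + zy)y = (1.05 + 2.6×0.383)×0.383 = 0.7835 m²; P = b + 2y√(1+z²) = 1.05 + 2×0.383×2.786 = 3.184 m.
Hydraulic radius R = A/P = 0.7835/3.184 = 0.2461 m.
From Manning's equation, S = [nQ / (1 A R^(2/3))]² = [0.04 × 0.117 / (1 × 0.7835 × 0.2461^(2/3))]² = 0.000231.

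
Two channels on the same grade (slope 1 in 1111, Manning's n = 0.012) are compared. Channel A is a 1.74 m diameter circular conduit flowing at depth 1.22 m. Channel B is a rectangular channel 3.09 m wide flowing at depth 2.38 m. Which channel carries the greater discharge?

channel B

Channel A: For a circular section of diameter D = 1.74 m at depth y = 1.22 m, the central angle is θ = 2 arccos(1 − 2y/D) = 3.97 rad. Then A = (D²/8)(θ − sin θ) = 1.781 m² and P = Dθ/2 = 3.454 m. Hydraulic radius R = A/P = 1.781/3.454 = 0.5157 m. Q_A = (1/0.012)·1.781·0.5157^(2/3)·√0.0009001 = 2.864 m³/s.
Channel B: Flow area A = b·y = 3.09 × 2.38 = 7.354 m². Wetted perimeter P = b + 2y = 3.09 + 2×2.38 = 7.85 m. Hydraulic radius R = A/P = 7.354/7.85 = 0.9368 m. Q_B = (1/0.012)·7.354·0.9368^(2/3)·√0.0009001 = 17.6 m³/s.
Q_A = 2.864 m³/s vs Q_B = 17.6 m³/s, so channel B carries more.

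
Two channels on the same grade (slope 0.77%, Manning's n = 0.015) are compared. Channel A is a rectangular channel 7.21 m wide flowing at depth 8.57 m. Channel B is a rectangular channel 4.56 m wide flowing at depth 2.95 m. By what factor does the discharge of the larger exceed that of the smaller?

7.23

Channel A: Flow area A = b·y = 7.21 × 8.57 = 61.79 m². Wetted perimeter P = b + 2y = 7.21 + 2×8.57 = 24.35 m. Hydraulic radius R = A/P = 61.79/24.35 = 2.538 m. Q_A = (1/0.015)·61.79·2.538^(2/3)·√0.0077 = 672.5 m³/s.
Channel B: Flow area A = b·y = 4.56 × 2.95 = 13.45 m². Wetted perimeter P = b + 2y = 4.56 + 2×2.95 = 10.46 m. Hydraulic radius R = A/P = 13.45/10.46 = 1.286 m. Q_B = (1/0.015)·13.45·1.286^(2/3)·√0.0077 = 93.06 m³/s.
The larger discharge is 672.5 m³/s and the smaller is 93.06 m³/s; the ratio is 7.23.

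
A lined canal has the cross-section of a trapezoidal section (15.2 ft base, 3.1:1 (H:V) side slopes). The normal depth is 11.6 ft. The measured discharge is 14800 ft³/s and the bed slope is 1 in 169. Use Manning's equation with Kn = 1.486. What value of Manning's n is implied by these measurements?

With bottom width b = 15.2 ft and side slope z = 3.1: A = (b + zy)y = (15.2 + 3.1×11.6)×11.6 = 593.5 ft²; P = b + 2y√(1+z²) = 15.2 + 2×11.6×3.257 = 90.77 ft.
Hydraulic radius R = A/P = 593.5/90.77 = 6.538 ft.
Rearranging Manning's equation: n = (1.486/Q) A R^(2/3) S^(1/2) = (1.486/14800) × 593.5 × 6.538^(2/3) × √0.005917 = 0.016.

n = 0.016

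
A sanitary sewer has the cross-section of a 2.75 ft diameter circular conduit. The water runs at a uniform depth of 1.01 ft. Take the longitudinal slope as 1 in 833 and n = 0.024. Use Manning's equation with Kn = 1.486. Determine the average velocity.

V = 1.44 ft/s

For a circular section of diameter D = 2.75 ft at depth y = 1.01 ft, the central angle is θ = 2 arccos(1 − 2y/D) = 2.604 rad. Then A = (D²/8)(θ − sin θ) = 1.978 ft² and P = Dθ/2 = 3.581 ft.
Hydraulic radius R = A/P = 1.978/3.581 = 0.5524 ft.
From Manning's equation, V = (1.486/n) R^(2/3) S^(1/2) = (1.486/0.024) × 0.5524^(2/3) × 0.0012^(1/2) = 1.44 ft/s.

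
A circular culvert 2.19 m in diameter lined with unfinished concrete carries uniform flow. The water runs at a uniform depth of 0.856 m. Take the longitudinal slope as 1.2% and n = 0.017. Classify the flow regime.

For a circular section of diameter D = 2.19 m at depth y = 0.856 m, the central angle is θ = 2 arccos(1 − 2y/D) = 2.702 rad. Then A = (D²/8)(θ − sin θ) = 1.364 m² and P = Dθ/2 = 2.958 m.
Hydraulic radius R = A/P = 1.364/2.958 = 0.4612 m.
V = (1/n) R^(2/3) √S = (1/0.017) × 0.4612^(2/3) × √0.012 = 3.846 m/s. Hydraulic depth D_h = A/T = 1.364/2.137 = 0.6383 m.
Froude number Fr = V/√(g·D_h) = 3.846/√(9.81×0.6383) = 1.54, which is greater than 1, so the flow is supercritical.

supercritical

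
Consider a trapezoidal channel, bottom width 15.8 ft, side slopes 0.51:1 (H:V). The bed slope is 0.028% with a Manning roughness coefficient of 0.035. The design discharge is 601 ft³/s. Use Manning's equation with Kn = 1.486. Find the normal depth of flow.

Manning's equation rearranged: A R^(2/3) = nQ / (1.486·√S) = 0.035 × 601 / (1.486 × √0.00028) = 845.9.
Try y = 10.5 ft: A R^(2/3) = 703.9 — too small.
Try y = 13.4 ft: A R^(2/3) = 1068 — too large.
Try y = 11.7 ft: A R^(2/3) = 845.9 — close enough.

y_n = 11.7 ft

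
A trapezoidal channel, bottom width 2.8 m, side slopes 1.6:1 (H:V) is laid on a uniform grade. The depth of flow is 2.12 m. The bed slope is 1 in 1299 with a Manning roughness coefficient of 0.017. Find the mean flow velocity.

V = 1.86 m/s

With bottom width b = 2.8 m and side slope z = 1.6: A = (b + zy)y = (2.8 + 1.6×2.12)×2.12 = 13.13 m²; P = b + 2y√(1+z²) = 2.8 + 2×2.12×1.887 = 10.8 m.
Hydraulic radius R = A/P = 13.13/10.8 = 1.215 m.
From Manning's equation, V = (1/n) R^(2/3) S^(1/2) = (1/0.017) × 1.215^(2/3) × 0.0007698^(1/2) = 1.86 m/s.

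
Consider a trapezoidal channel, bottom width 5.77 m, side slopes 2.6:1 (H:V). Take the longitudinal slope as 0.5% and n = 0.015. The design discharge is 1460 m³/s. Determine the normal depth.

y_n = 6.24 m

Manning's equation rearranged: A R^(2/3) = nQ / (1·√S) = 0.015 × 1460 / (√0.005) = 309.7.
Trying y = 7.26 m: A R^(2/3) = 441.2 — high.
Trying y = 6.24 m: A R^(2/3) = 309.5 — ≈ 309.7.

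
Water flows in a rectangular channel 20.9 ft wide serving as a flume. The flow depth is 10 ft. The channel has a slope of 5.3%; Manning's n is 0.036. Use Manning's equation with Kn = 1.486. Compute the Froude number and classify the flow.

Flow area A = b·y = 20.9 × 10 = 209 ft². Wetted perimeter P = b + 2y = 20.9 + 2×10 = 40.9 ft.
Hydraulic radius R = A/P = 209/40.9 = 5.11 ft.
V = (1.486/n) R^(2/3) √S = (1.486/0.036) × 5.11^(2/3) × √0.053 = 28.19 ft/s. Hydraulic depth D_h = A/T = 209/20.9 = 10 ft.
Froude number Fr = V/√(g·D_h) = 28.19/√(32.2×10) = 1.57, which is greater than 1, so the flow is supercritical.

supercritical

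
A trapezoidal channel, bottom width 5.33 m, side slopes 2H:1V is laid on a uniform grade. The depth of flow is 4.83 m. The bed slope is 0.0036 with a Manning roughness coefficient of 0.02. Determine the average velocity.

With bottom width b = 5.33 m and side slope z = 2: A = (b + zy)y = (5.33 + 2×4.83)×4.83 = 72.4 m²; P = b + 2y√(1+z²) = 5.33 + 2×4.83×2.236 = 26.93 m.
Hydraulic radius R = A/P = 72.4/26.93 = 2.688 m.
From Manning's equation, V = (1/n) R^(2/3) S^(1/2) = (1/0.02) × 2.688^(2/3) × 0.0036^(1/2) = 5.8 m/s.

V = 5.8 m/s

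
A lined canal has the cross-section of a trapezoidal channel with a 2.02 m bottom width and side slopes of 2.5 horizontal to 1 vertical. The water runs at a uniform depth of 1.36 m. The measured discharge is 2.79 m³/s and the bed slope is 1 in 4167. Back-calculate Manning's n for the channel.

n = 0.0349

With bottom width b = 2.02 m and side slope z = 2.5: A = (b + zy)y = (2.02 + 2.5×1.36)×1.36 = 7.371 m²; P = b + 2y√(1+z²) = 2.02 + 2×1.36×2.693 = 9.344 m.
Hydraulic radius R = A/P = 7.371/9.344 = 0.7889 m.
Rearranging Manning's equation: n = (1/Q) A R^(2/3) S^(1/2) = (1/2.79) × 7.371 × 0.7889^(2/3) × √0.00024 = 0.0349.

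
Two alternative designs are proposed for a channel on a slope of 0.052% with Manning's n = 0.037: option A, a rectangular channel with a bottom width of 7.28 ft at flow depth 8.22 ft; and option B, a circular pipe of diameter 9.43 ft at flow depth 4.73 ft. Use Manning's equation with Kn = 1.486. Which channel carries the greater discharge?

Channel A: Flow area A = b·y = 7.28 × 8.22 = 59.84 ft². Wetted perimeter P = b + 2y = 7.28 + 2×8.22 = 23.72 ft. Hydraulic radius R = A/P = 59.84/23.72 = 2.523 ft. Q_A = (1.486/0.037)·59.84·2.523^(2/3)·√0.00052 = 101.6 ft³/s.
Channel B: For a circular section of diameter D = 9.43 ft at depth y = 4.73 ft, the central angle is θ = 2 arccos(1 − 2y/D) = 3.148 rad. Then A = (D²/8)(θ − sin θ) = 35.06 ft² and P = Dθ/2 = 14.84 ft. Hydraulic radius R = A/P = 35.06/14.84 = 2.362 ft. Q_B = (1.486/0.037)·35.06·2.362^(2/3)·√0.00052 = 56.96 ft³/s.
Q_A = 101.6 ft³/s vs Q_B = 56.96 ft³/s, so channel A carries more.

channel A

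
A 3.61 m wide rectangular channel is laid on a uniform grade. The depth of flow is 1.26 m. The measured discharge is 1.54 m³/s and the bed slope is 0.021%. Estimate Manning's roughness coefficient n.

Flow area A = b·y = 3.61 × 1.26 = 4.549 m². Wetted perimeter P = b + 2y = 3.61 + 2×1.26 = 6.13 m.
Hydraulic radius R = A/P = 4.549/6.13 = 0.742 m.
Rearranging Manning's equation: n = (1/Q) A R^(2/3) S^(1/2) = (1/1.54) × 4.549 × 0.742^(2/3) × √0.00021 = 0.0351.

n = 0.0351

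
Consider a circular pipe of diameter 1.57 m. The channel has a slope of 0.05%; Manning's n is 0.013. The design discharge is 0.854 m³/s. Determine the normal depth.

Manning's equation rearranged: A R^(2/3) = nQ / (1·√S) = 0.013 × 0.854 / (√0.0005) = 0.4965.
Try y = 0.928 m: A R^(2/3) = 0.6814 — over.
Try y = 0.568 m: A R^(2/3) = 0.2904 — short.
Try y = 0.765 m: A R^(2/3) = 0.4965 — matches.

y_n = 0.765 m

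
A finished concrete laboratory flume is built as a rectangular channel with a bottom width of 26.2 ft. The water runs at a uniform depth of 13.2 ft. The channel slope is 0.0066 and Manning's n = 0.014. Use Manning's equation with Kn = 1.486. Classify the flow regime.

supercritical

Flow area A = b·y = 26.2 × 13.2 = 345.8 ft². Wetted perimeter P = b + 2y = 26.2 + 2×13.2 = 52.6 ft.
Hydraulic radius R = A/P = 345.8/52.6 = 6.575 ft.
V = (1.486/n) R^(2/3) √S = (1.486/0.014) × 6.575^(2/3) × √0.0066 = 30.26 ft/s. Hydraulic depth D_h = A/T = 345.8/26.2 = 13.2 ft.
Froude number Fr = V/√(g·D_h) = 30.26/√(32.2×13.2) = 1.47, which is greater than 1, so the flow is supercritical.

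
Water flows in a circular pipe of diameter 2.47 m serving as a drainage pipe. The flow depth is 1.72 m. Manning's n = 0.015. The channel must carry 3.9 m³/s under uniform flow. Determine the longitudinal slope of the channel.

S = 0.00041

For a circular section of diameter D = 2.47 m at depth y = 1.72 m, the central angle is θ = 2 arccos(1 − 2y/D) = 3.949 rad. Then A = (D²/8)(θ − sin θ) = 3.562 m² and P = Dθ/2 = 4.877 m.
Hydraulic radius R = A/P = 3.562/4.877 = 0.7305 m.
From Manning's equation, S = [nQ / (1 A R^(2/3))]² = [0.015 × 3.9 / (1 × 3.562 × 0.7305^(2/3))]² = 0.00041.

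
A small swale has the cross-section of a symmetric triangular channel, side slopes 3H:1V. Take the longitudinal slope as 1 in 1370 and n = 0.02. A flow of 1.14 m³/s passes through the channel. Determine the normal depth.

Manning's equation rearranged: A R^(2/3) = nQ / (1·√S) = 0.02 × 1.14 / (√0.0007299) = 0.8439.
At y = 0.555 m: A R^(2/3) = 0.3796 — too small.
At y = 0.866 m: A R^(2/3) = 1.243 — too large.
At y = 0.749 m: A R^(2/3) = 0.8442 — matches.

y_n = 0.749 m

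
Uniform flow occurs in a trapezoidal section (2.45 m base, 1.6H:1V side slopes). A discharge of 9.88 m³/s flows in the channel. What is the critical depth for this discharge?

At critical depth, Q² T / (g A³) = 1, i.e. A³/T = Q²/g = 9.88²/9.81 = 9.95.
Trying y = 1.19 m: A³/T = 22.23 — over.
Trying y = 0.693 m: A³/T = 3.214 — short.
Trying y = 0.955 m: A³/T = 9.958 — ≈ 9.95.

y_c = 0.955 m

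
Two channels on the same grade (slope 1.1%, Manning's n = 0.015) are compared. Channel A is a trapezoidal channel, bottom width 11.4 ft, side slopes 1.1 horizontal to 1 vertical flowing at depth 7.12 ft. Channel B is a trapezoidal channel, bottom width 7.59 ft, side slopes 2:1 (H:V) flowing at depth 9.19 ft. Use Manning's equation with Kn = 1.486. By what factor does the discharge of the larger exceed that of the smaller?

1.93

Channel A: With bottom width b = 11.4 ft and side slope z = 1.1: A = (b + zy)y = (11.4 + 1.1×7.12)×7.12 = 136.9 ft²; P = b + 2y√(1+z²) = 11.4 + 2×7.12×1.487 = 32.57 ft. Hydraulic radius R = A/P = 136.9/32.57 = 4.204 ft. Q_A = (1.486/0.015)·136.9·4.204^(2/3)·√0.011 = 3706 ft³/s.
Channel B: With bottom width b = 7.59 ft and side slope z = 2: A = (b + zy)y = (7.59 + 2×9.19)×9.19 = 238.7 ft²; P = b + 2y√(1+z²) = 7.59 + 2×9.19×2.236 = 48.69 ft. Hydraulic radius R = A/P = 238.7/48.69 = 4.902 ft. Q_B = (1.486/0.015)·238.7·4.902^(2/3)·√0.011 = 7156 ft³/s.
The larger discharge is 7156 ft³/s and the smaller is 3706 ft³/s; the ratio is 1.93.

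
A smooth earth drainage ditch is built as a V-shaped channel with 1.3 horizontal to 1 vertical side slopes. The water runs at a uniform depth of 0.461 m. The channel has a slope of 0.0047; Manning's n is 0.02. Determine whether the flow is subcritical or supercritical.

subcritical

For a triangular section with side slope z = 1.3: A = zy² = 1.3×0.461² = 0.2763 m²; P = 2y√(1+z²) = 2×0.461×1.64 = 1.512 m.
Hydraulic radius R = A/P = 0.2763/1.512 = 0.1827 m.
V = (1/n) R^(2/3) √S = (1/0.02) × 0.1827^(2/3) × √0.0047 = 1.104 m/s. Hydraulic depth D_h = A/T = 0.2763/1.199 = 0.2305 m.
Froude number Fr = V/√(g·D_h) = 1.104/√(9.81×0.2305) = 0.734, which is less than 1, so the flow is subcritical.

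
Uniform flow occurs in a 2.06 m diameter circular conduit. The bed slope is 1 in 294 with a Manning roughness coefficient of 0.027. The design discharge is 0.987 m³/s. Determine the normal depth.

Manning's equation rearranged: A R^(2/3) = nQ / (1·√S) = 0.027 × 0.987 / (√0.003401) = 0.4569.
Trying y = 0.443 m: A R^(2/3) = 0.2171 — low.
Trying y = 0.783 m: A R^(2/3) = 0.6569 — high.
Trying y = 0.646 m: A R^(2/3) = 0.4568 — close enough.

y_n = 0.646 m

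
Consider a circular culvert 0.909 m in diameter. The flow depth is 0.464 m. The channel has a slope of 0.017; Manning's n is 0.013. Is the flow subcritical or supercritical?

For a circular section of diameter D = 0.909 m at depth y = 0.464 m, the central angle is θ = 2 arccos(1 − 2y/D) = 3.183 rad. Then A = (D²/8)(θ − sin θ) = 0.3331 m² and P = Dθ/2 = 1.447 m.
Hydraulic radius R = A/P = 0.3331/1.447 = 0.2302 m.
V = (1/n) R^(2/3) √S = (1/0.013) × 0.2302^(2/3) × √0.017 = 3.768 m/s. Hydraulic depth D_h = A/T = 0.3331/0.9088 = 0.3665 m.
Froude number Fr = V/√(g·D_h) = 3.768/√(9.81×0.3665) = 1.99, which is greater than 1, so the flow is supercritical.

supercritical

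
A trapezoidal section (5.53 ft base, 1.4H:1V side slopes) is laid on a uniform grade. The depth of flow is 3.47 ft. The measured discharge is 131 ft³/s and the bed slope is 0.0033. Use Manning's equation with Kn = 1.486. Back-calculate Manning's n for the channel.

With bottom width b = 5.53 ft and side slope z = 1.4: A = (b + zy)y = (5.53 + 1.4×3.47)×3.47 = 36.05 ft²; P = b + 2y√(1+z²) = 5.53 + 2×3.47×1.72 = 17.47 ft.
Hydraulic radius R = A/P = 36.05/17.47 = 2.063 ft.
Rearranging Manning's equation: n = (1.486/Q) A R^(2/3) S^(1/2) = (1.486/131) × 36.05 × 2.063^(2/3) × √0.0033 = 0.0381.

n = 0.0381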